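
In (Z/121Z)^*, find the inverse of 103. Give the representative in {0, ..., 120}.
Apply the extended Euclidean algorithm to (121, 103), tracking rows (r, s, t) with s·121 + t·103 = r. Each division r_prev = q·r_cur + r_new produces the new row as (previous row) − q·(current row):
  row A: (121, 1, 0)   [1·121 + 0·103 = 121]
  row B: (103, 0, 1)   [0·121 + 1·103 = 103]
  121 = 1·103 + 18   → row C = row A − 1·row B = (18, 1, −1)   [check: 1·121 − 1·103 = 18]
  103 = 5·18 + 13   → row D = row B − 5·row C = (13, −5, 6)   [check: −5·121 + 6·103 = 13]
  18 = 1·13 + 5   → row E = row C − 1·row D = (5, 6, −7)   [check: 6·121 − 7·103 = 5]
  13 = 2·5 + 3   → row F = row D − 2·row E = (3, −17, 20)   [check: −17·121 + 20·103 = 3]
  5 = 1·3 + 2   → row G = row E − 1·row F = (2, 23, −27)   [check: 23·121 − 27·103 = 2]
  3 = 1·2 + 1   → row H = row F − 1·row G = (1, −40, 47)   [check: −40·121 + 47·103 = 1]
  2 = 2·1 + 0   → remainder 0, stop. gcd = 1 (last nonzero row H).
The gcd is 1, so 103 is invertible mod 121. The last nonzero row gives −40·121 + 47·103 = 1, so t = 47. So 103^(−1) ≡ 47 (mod 121). Verify: 103 · 47 = 4841 ≡ 1 (mod 121). ✓

Final answer: 103^(−1) ≡ 47 (mod 121)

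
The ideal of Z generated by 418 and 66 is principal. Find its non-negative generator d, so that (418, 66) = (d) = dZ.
In the PID Z, (a, b) is generated by gcd(a, b). Compute gcd(418, 66) with the extended Euclidean algorithm, tracking rows (r, s, t) with s·418 + t·66 = r:
  row A: (418, 1, 0)   [1·418 + 0·66 = 418]
  row B: (66, 0, 1)   [0·418 + 1·66 = 66]
  418 = 6·66 + 22   → row C = row A − 6·row B = (22, 1, −6)   [check: 1·418 − 6·66 = 22]
  66 = 3·22 + 0   → remainder 0, stop. gcd = 22 (last nonzero row C).
So gcd(418, 66) = 22, with Bézout identity 1·418 − 6·66 = 22. Containment (⊇): the Bézout identity exhibits 22 as an element of (418, 66), giving (22) ⊆ (418, 66). Containment (⊆): since 22 | 418 and 22 | 66 (418 = 22·19, 66 = 22·3), every Z-linear combination of 418 and 66 is divisible by 22, so (418, 66) ⊆ (22). Therefore (418, 66) = (22), d = 22.

Final answer: (418, 66) = (22); d = 22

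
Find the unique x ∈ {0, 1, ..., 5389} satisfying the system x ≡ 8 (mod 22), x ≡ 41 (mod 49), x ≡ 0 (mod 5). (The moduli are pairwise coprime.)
x ≡ 580 (mod 5390); the representative in [0, 5390) is 580

The moduli 22, 49, 5 are pairwise coprime, so by the CRT there is a unique solution mod 22·49·5 = 5390.
Solve by successive substitution. Start with x ≡ 8 (mod 22).
  Combine with x ≡ 41 (mod 49): write x = 8 + 22·t and require 8 + 22·t ≡ 41 (mod 49), i.e. 22·t ≡ 41 − 8 ≡ 33 (mod 49). Since 22^(−1) ≡ 29 (mod 49), t ≡ 29·33 ≡ 26 (mod 49). So x ≡ 8 + 22·26 = 580 (mod 1078).
  Combine with x ≡ 0 (mod 5): write x = 580 + 1078·t and require 580 + 1078·t ≡ 0 (mod 5), i.e. 1078·t ≡ 0 − 580 ≡ 0 (mod 5). Since 1078^(−1) ≡ 2 (mod 5) (1078 ≡ 3 (mod 5)), t ≡ 2·0 ≡ 0 (mod 5). So x ≡ 580 + 1078·0 = 580 (mod 5390).
Unique solution in [0, 5390): x = 580.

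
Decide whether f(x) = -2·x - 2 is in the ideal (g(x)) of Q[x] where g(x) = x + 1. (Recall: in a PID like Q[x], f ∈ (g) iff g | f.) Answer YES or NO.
YES

In Q[x] the ideal (g) consists of all multiples of g, so f ∈ (g) iff g | f, i.e. iff the remainder of f on division by g is 0. Divide f by g (g is monic, so eliminate the leading term of the running remainder at each step):
  leading term -2·x: subtract (-2)·g(x) = -2·x - 2, leaving 0
The remainder is 0, so f(x) = g(x) · h(x) with h(x) = -2. Hence g | f, i.e. f ∈ (g).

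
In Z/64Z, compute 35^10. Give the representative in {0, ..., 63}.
Use repeated squaring. Binary(10) = 1010. Walk through the bits of the exponent 10 left-to-right: at each bit after the leading one, square the running value, then multiply by 35 if the bit is 1 (always reducing mod 64):
  bit 1 = 1 (leading): start with 35.
  bit 2 = 0: square 35^2 = 1225 ≡ 9 (mod 64).
  bit 3 = 1: square 9^2 = 81 ≡ 17; bit is 1, so multiply 17·35 = 595 ≡ 19 (mod 64).
  bit 4 = 0: square 19^2 = 361 ≡ 41 (mod 64).
Final value: 35^10 ≡ 41 (mod 64).

Final answer: 41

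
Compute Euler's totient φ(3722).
φ is multiplicative, with φ(p^e) = p^e − p^(e−1). Factorise 3722 = 2 · 1861. Then
  φ(3722) = (2 − 1) · (1861 − 1) = 1 · 1860 = 1860.

Final answer: φ(3722) = 1860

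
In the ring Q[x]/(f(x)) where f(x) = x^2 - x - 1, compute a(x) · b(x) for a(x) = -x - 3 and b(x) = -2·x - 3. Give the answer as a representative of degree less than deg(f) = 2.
a · b ≡ 11·x + 11 (mod f(x))

First multiply in Q[x] without reducing: a · b = 2·x^2 + 9·x + 9. Now divide by f(x) = x^2 - x - 1, eliminating the leading term at each step:
  leading term 2·x^2: subtract (2)·f(x) = 2·x^2 - 2·x - 2, leaving 11·x + 11
The degree is now < 2, so this is the remainder. Hence a · b ≡ 11·x + 11 in Q[x]/(f).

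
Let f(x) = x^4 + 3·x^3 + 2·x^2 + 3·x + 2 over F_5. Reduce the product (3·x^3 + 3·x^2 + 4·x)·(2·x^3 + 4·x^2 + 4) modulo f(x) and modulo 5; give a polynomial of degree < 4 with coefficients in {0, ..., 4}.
Multiply as integer polynomials: a · b = 6·x^6 + 18·x^5 + 20·x^4 + 28·x^3 + 12·x^2 + 16·x. Reducing coefficients mod 5: a · b ≡ x^6 + 3·x^5 + 3·x^3 + 2·x^2 + x. Now divide by f(x) = x^4 + 3·x^3 + 2·x^2 + 3·x + 2 in F_5[x], eliminating the leading term at each step:
  leading term x^6: subtract (x^2)·f(x) = x^6 + 3·x^5 + 2·x^4 + 3·x^3 + 2·x^2, leaving 3·x^4 + x (coefficients mod 5)
  leading term 3·x^4: subtract (3)·f(x) = 3·x^4 + 4·x^3 + x^2 + 4·x + 1, leaving x^3 + 4·x^2 + 2·x + 4 (coefficients mod 5)
The degree is now < 4, so this is the remainder. Hence a · b ≡ x^3 + 4·x^2 + 2·x + 4 in F_5[x]/(f).

Final answer: a · b ≡ x^3 + 4·x^2 + 2·x + 4 (mod f(x))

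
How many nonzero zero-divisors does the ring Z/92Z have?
In Z/92Z each nonzero element is either a unit (gcd with 92 is 1) or a zero-divisor (gcd > 1). The number of units is φ(92): factorise 92 = 2^2 · 23, so φ(92) = (2^2 − 2^1) · (23 − 1) = 2 · 22 = 44. The nonzero elements number 92 − 1 = 91. Hence the nonzero zero-divisors number 91 − 44 = 47.

Final answer: Z/92Z has 47 nonzero zero-divisors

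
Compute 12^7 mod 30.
Use repeated squaring. Binary(7) = 111. Walk through the bits of the exponent 7 left-to-right: at each bit after the leading one, square the running value, then multiply by 12 if the bit is 1 (always reducing mod 30):
  bit 1 = 1 (leading): start with 12.
  bit 2 = 1: square 12^2 = 144 ≡ 24; bit is 1, so multiply 24·12 = 288 ≡ 18 (mod 30).
  bit 3 = 1: square 18^2 = 324 ≡ 24; bit is 1, so multiply 24·12 = 288 ≡ 18 (mod 30).
Final value: 12^7 ≡ 18 (mod 30).

Final answer: 18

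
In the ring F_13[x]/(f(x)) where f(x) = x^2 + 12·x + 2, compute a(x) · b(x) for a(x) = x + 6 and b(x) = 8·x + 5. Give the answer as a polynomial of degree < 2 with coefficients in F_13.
a · b ≡ 9·x + 1 (mod f(x))

Multiply as integer polynomials: a · b = 8·x^2 + 53·x + 30. Reducing coefficients mod 13: a · b ≡ 8·x^2 + x + 4. Now divide by f(x) = x^2 + 12·x + 2 in F_13[x], eliminating the leading term at each step:
  leading term 8·x^2: subtract (8)·f(x) = 8·x^2 + 5·x + 3, leaving 9·x + 1 (coefficients mod 13)
The degree is now < 2, so this is the remainder. Hence a · b ≡ 9·x + 1 in F_13[x]/(f).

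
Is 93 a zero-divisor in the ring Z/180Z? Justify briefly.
gcd(93, 180) = 3 > 1, so 93 is not a unit in Z/180Z. In Z/nZ every nonzero non-unit is a zero-divisor: explicitly, take b = 180/gcd = 60 ≠ 0 (mod 180); then 93·60 = 5580 = 31·180, i.e. 93·60 ≡ 0 (mod 180). So 93 is a zero-divisor.

Final answer: YES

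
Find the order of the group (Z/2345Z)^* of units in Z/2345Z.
(Z/2345Z)^* consists of the classes a with gcd(a, 2345) = 1, so its order is φ(2345). φ is multiplicative, with φ(p^e) = p^e − p^(e−1). Factorise 2345 = 5 · 7 · 67. Then
  φ(2345) = (5 − 1) · (7 − 1) · (67 − 1) = 4 · 6 · 66 = 1584.
Thus |(Z/2345Z)^*| = 1584.

Final answer: |(Z/2345Z)^*| = 1584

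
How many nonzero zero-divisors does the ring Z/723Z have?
Z/723Z has 242 nonzero zero-divisors

In Z/723Z each nonzero element is either a unit (gcd with 723 is 1) or a zero-divisor (gcd > 1). The number of units is φ(723): factorise 723 = 3 · 241, so φ(723) = (3 − 1) · (241 − 1) = 2 · 240 = 480. The nonzero elements number 723 − 1 = 722. Hence the nonzero zero-divisors number 722 − 480 = 242.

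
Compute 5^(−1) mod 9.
5^(−1) ≡ 2 (mod 9)

Apply the extended Euclidean algorithm to (9, 5), tracking rows (r, s, t) with s·9 + t·5 = r. Each division r_prev = q·r_cur + r_new produces the new row as (previous row) − q·(current row):
  row A: (9, 1, 0)   [1·9 + 0·5 = 9]
  row B: (5, 0, 1)   [0·9 + 1·5 = 5]
  9 = 1·5 + 4   → row C = row A − 1·row B = (4, 1, −1)   [check: 1·9 − 1·5 = 4]
  5 = 1·4 + 1   → row D = row B − 1·row C = (1, −1, 2)   [check: −1·9 + 2·5 = 1]
  4 = 4·1 + 0   → remainder 0, stop. gcd = 1 (last nonzero row D).
The gcd is 1, so 5 is invertible mod 9. The last nonzero row gives −1·9 + 2·5 = 1, so t = 2. So 5^(−1) ≡ 2 (mod 9). Verify: 5 · 2 = 10 ≡ 1 (mod 9). ✓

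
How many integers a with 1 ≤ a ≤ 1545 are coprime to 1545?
816

The number of a ∈ {1, ..., 1545} with gcd(a, 1545) = 1 is by definition Euler's totient φ(1545). φ is multiplicative, with φ(p^e) = p^e − p^(e−1). Factorise 1545 = 3 · 5 · 103. Then
  φ(1545) = (3 − 1) · (5 − 1) · (103 − 1) = 2 · 4 · 102 = 816.
So there are 816 such integers.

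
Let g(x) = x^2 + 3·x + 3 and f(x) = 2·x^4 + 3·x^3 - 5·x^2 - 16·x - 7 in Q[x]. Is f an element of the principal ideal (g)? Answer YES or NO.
NO

In Q[x] the ideal (g) consists of all multiples of g, so f ∈ (g) iff g | f, i.e. iff the remainder of f on division by g is 0. Divide f by g (g is monic, so eliminate the leading term of the running remainder at each step):
  leading term 2·x^4: subtract (2·x^2)·g(x) = 2·x^4 + 6·x^3 + 6·x^2, leaving -3·x^3 - 11·x^2 - 16·x - 7
  leading term -3·x^3: subtract (-3·x)·g(x) = -3·x^3 - 9·x^2 - 9·x, leaving -2·x^2 - 7·x - 7
  leading term -2·x^2: subtract (-2)·g(x) = -2·x^2 - 6·x - 6, leaving -x - 1
The remainder r(x) = -x - 1 ≠ 0 (and deg r < deg g), so g ∤ f, i.e. f ∉ (g).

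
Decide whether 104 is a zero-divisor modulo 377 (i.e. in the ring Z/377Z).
YES

gcd(104, 377) = 13 > 1, so 104 is not a unit in Z/377Z. In Z/nZ every nonzero non-unit is a zero-divisor: explicitly, take b = 377/gcd = 29 ≠ 0 (mod 377); then 104·29 = 3016 = 8·377, i.e. 104·29 ≡ 0 (mod 377). So 104 is a zero-divisor.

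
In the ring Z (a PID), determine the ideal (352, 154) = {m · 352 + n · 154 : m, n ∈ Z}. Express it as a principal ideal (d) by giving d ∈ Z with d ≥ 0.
(352, 154) = (22); d = 22

In the PID Z, (a, b) is generated by gcd(a, b). Compute gcd(352, 154) with the extended Euclidean algorithm, tracking rows (r, s, t) with s·352 + t·154 = r:
  row A: (352, 1, 0)   [1·352 + 0·154 = 352]
  row B: (154, 0, 1)   [0·352 + 1·154 = 154]
  352 = 2·154 + 44   → row C = row A − 2·row B = (44, 1, −2)   [check: 1·352 − 2·154 = 44]
  154 = 3·44 + 22   → row D = row B − 3·row C = (22, −3, 7)   [check: −3·352 + 7·154 = 22]
  44 = 2·22 + 0   → remainder 0, stop. gcd = 22 (last nonzero row D).
So gcd(352, 154) = 22, with Bézout identity −3·352 + 7·154 = 22. Containment (⊇): the Bézout identity exhibits 22 as an element of (352, 154), giving (22) ⊆ (352, 154). Containment (⊆): since 22 | 352 and 22 | 154 (352 = 22·16, 154 = 22·7), every Z-linear combination of 352 and 154 is divisible by 22, so (352, 154) ⊆ (22). Therefore (352, 154) = (22), d = 22.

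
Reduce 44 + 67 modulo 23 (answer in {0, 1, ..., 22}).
19

Reduce the summands first: 44 ≡ 21, 67 ≡ 21 (mod 23), so 44 + 67 ≡ 21 + 21 (mod 23). 21 + 21 = 42; 42 = 1·23 + 19, so (44 + 67) mod 23 = 19.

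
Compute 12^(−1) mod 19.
Apply the extended Euclidean algorithm to (19, 12), tracking rows (r, s, t) with s·19 + t·12 = r. Each division r_prev = q·r_cur + r_new produces the new row as (previous row) − q·(current row):
  row A: (19, 1, 0)   [1·19 + 0·12 = 19]
  row B: (12, 0, 1)   [0·19 + 1·12 = 12]
  19 = 1·12 + 7   → row C = row A − 1·row B = (7, 1, −1)   [check: 1·19 − 1·12 = 7]
  12 = 1·7 + 5   → row D = row B − 1·row C = (5, −1, 2)   [check: −1·19 + 2·12 = 5]
  7 = 1·5 + 2   → row E = row C − 1·row D = (2, 2, −3)   [check: 2·19 − 3·12 = 2]
  5 = 2·2 + 1   → row F = row D − 2·row E = (1, −5, 8)   [check: −5·19 + 8·12 = 1]
  2 = 2·1 + 0   → remainder 0, stop. gcd = 1 (last nonzero row F).
The gcd is 1, so 12 is invertible mod 19. The last nonzero row gives −5·19 + 8·12 = 1, so t = 8. So 12^(−1) ≡ 8 (mod 19). Verify: 12 · 8 = 96 ≡ 1 (mod 19). ✓

Final answer: 12^(−1) ≡ 8 (mod 19)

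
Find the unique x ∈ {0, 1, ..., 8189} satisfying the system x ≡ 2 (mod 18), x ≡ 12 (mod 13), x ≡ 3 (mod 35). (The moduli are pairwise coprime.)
The moduli 18, 13, 35 are pairwise coprime, so by the CRT there is a unique solution mod 18·13·35 = 8190.
Solve by successive substitution. Start with x ≡ 2 (mod 18).
  Combine with x ≡ 12 (mod 13): write x = 2 + 18·t and require 2 + 18·t ≡ 12 (mod 13), i.e. 18·t ≡ 12 − 2 ≡ 10 (mod 13). Since 18^(−1) ≡ 8 (mod 13) (18 ≡ 5 (mod 13)), t ≡ 8·10 ≡ 2 (mod 13). So x ≡ 2 + 18·2 = 38 (mod 234).
  Combine with x ≡ 3 (mod 35): write x = 38 + 234·t and require 38 + 234·t ≡ 3 (mod 35), i.e. 234·t ≡ 3 − 38 ≡ 0 (mod 35). Since 234^(−1) ≡ 19 (mod 35) (234 ≡ 24 (mod 35)), t ≡ 19·0 ≡ 0 (mod 35). So x ≡ 38 + 234·0 = 38 (mod 8190).
Unique solution in [0, 8190): x = 38.

Final answer: x ≡ 38 (mod 8190); the representative in [0, 8190) is 38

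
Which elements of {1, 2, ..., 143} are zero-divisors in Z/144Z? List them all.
An element a ∈ Z/144Z (with a ≠ 0) is a zero-divisor iff gcd(a, 144) > 1 (because a is a unit precisely when gcd(a, n) = 1, and in Z/nZ every nonzero, non-unit element is a zero-divisor). Scan a = 1, ..., 143 and keep those with gcd(a, 144) > 1:
  gcd(2, 144) = 2, gcd(3, 144) = 3, gcd(4, 144) = 4, gcd(6, 144) = 6, gcd(8, 144) = 8, gcd(9, 144) = 9, gcd(10, 144) = 2, gcd(12, 144) = 12, gcd(14, 144) = 2, gcd(15, 144) = 3, gcd(16, 144) = 16, gcd(18, 144) = 18, gcd(20, 144) = 4, gcd(21, 144) = 3, gcd(22, 144) = 2, gcd(24, 144) = 24, gcd(26, 144) = 2, gcd(27, 144) = 9, gcd(28, 144) = 4, gcd(30, 144) = 6, gcd(32, 144) = 16, gcd(33, 144) = 3, gcd(34, 144) = 2, gcd(36, 144) = 36, gcd(38, 144) = 2, gcd(39, 144) = 3, gcd(40, 144) = 8, gcd(42, 144) = 6, gcd(44, 144) = 4, gcd(45, 144) = 9, gcd(46, 144) = 2, gcd(48, 144) = 48, gcd(50, 144) = 2, gcd(51, 144) = 3, gcd(52, 144) = 4, gcd(54, 144) = 18, gcd(56, 144) = 8, gcd(57, 144) = 3, gcd(58, 144) = 2, gcd(60, 144) = 12, gcd(62, 144) = 2, gcd(63, 144) = 9, gcd(64, 144) = 16, gcd(66, 144) = 6, gcd(68, 144) = 4, gcd(69, 144) = 3, gcd(70, 144) = 2, gcd(72, 144) = 72, gcd(74, 144) = 2, gcd(75, 144) = 3, gcd(76, 144) = 4, gcd(78, 144) = 6, gcd(80, 144) = 16, gcd(81, 144) = 9, gcd(82, 144) = 2, gcd(84, 144) = 12, gcd(86, 144) = 2, gcd(87, 144) = 3, gcd(88, 144) = 8, gcd(90, 144) = 18, gcd(92, 144) = 4, gcd(93, 144) = 3, gcd(94, 144) = 2, gcd(96, 144) = 48, gcd(98, 144) = 2, gcd(99, 144) = 9, gcd(100, 144) = 4, gcd(102, 144) = 6, gcd(104, 144) = 8, gcd(105, 144) = 3, gcd(106, 144) = 2, gcd(108, 144) = 36, gcd(110, 144) = 2, gcd(111, 144) = 3, gcd(112, 144) = 16, gcd(114, 144) = 6, gcd(116, 144) = 4, gcd(117, 144) = 9, gcd(118, 144) = 2, gcd(120, 144) = 24, gcd(122, 144) = 2, gcd(123, 144) = 3, gcd(124, 144) = 4, gcd(126, 144) = 18, gcd(128, 144) = 16, gcd(129, 144) = 3, gcd(130, 144) = 2, gcd(132, 144) = 12, gcd(134, 144) = 2, gcd(135, 144) = 9, gcd(136, 144) = 8, gcd(138, 144) = 6, gcd(140, 144) = 4, gcd(141, 144) = 3, gcd(142, 144) = 2.
All other a ∈ {1, ..., 143} have gcd(a, 144) = 1 and are units. So the nonzero zero-divisors are exactly the 95 values of a appearing in this scan.

Final answer: nonzero zero-divisors of Z/144Z = {2, 3, 4, 6, 8, 9, 10, 12, 14, 15, 16, 18, 20, 21, 22, 24, 26, 27, 28, 30, 32, 33, 34, 36, 38, 39, 40, 42, 44, 45, 46, 48, 50, 51, 52, 54, 56, 57, 58, 60, 62, 63, 64, 66, 68, 69, 70, 72, 74, 75, 76, 78, 80, 81, 82, 84, 86, 87, 88, 90, 92, 93, 94, 96, 98, 99, 100, 102, 104, 105, 106, 108, 110, 111, 112, 114, 116, 117, 118, 120, 122, 123, 124, 126, 128, 129, 130, 132, 134, 135, 136, 138, 140, 141, 142}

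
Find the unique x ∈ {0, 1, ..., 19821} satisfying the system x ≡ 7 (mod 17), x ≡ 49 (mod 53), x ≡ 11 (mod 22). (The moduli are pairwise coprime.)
The moduli 17, 53, 22 are pairwise coprime, so by the CRT there is a unique solution mod 17·53·22 = 19822.
Solve by successive substitution. Start with x ≡ 7 (mod 17).
  Combine with x ≡ 49 (mod 53): write x = 7 + 17·t and require 7 + 17·t ≡ 49 (mod 53), i.e. 17·t ≡ 49 − 7 ≡ 42 (mod 53). Since 17^(−1) ≡ 25 (mod 53), t ≡ 25·42 ≡ 43 (mod 53). So x ≡ 7 + 17·43 = 738 (mod 901).
  Combine with x ≡ 11 (mod 22): write x = 738 + 901·t and require 738 + 901·t ≡ 11 (mod 22), i.e. 901·t ≡ 11 − 738 ≡ 21 (mod 22). Since 901^(−1) ≡ 21 (mod 22) (901 ≡ 21 (mod 22)), t ≡ 21·21 ≡ 1 (mod 22). So x ≡ 738 + 901·1 = 1639 (mod 19822).
Unique solution in [0, 19822): x = 1639.

Final answer: x ≡ 1639 (mod 19822); the representative in [0, 19822) is 1639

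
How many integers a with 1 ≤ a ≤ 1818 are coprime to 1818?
600

The number of a ∈ {1, ..., 1818} with gcd(a, 1818) = 1 is by definition Euler's totient φ(1818). φ is multiplicative, with φ(p^e) = p^e − p^(e−1). Factorise 1818 = 2 · 3^2 · 101. Then
  φ(1818) = (2 − 1) · (3^2 − 3^1) · (101 − 1) = 1 · 6 · 100 = 600.
So there are 600 such integers.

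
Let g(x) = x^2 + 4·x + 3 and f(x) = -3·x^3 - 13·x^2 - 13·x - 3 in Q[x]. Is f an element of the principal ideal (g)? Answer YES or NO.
In Q[x] the ideal (g) consists of all multiples of g, so f ∈ (g) iff g | f, i.e. iff the remainder of f on division by g is 0. Divide f by g (g is monic, so eliminate the leading term of the running remainder at each step):
  leading term -3·x^3: subtract (-3·x)·g(x) = -3·x^3 - 12·x^2 - 9·x, leaving -x^2 - 4·x - 3
  leading term -x^2: subtract (-1)·g(x) = -x^2 - 4·x - 3, leaving 0
The remainder is 0, so f(x) = g(x) · h(x) with h(x) = -3·x - 1. Hence g | f, i.e. f ∈ (g).

Final answer: YES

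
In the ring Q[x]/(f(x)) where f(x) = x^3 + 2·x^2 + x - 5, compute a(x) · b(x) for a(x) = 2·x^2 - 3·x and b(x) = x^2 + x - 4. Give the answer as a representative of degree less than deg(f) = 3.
a · b ≡ -3·x^2 + 27·x - 25 (mod f(x))

First multiply in Q[x] without reducing: a · b = 2·x^4 - x^3 - 11·x^2 + 12·x. Now divide by f(x) = x^3 + 2·x^2 + x - 5, eliminating the leading term at each step:
  leading term 2·x^4: subtract (2·x)·f(x) = 2·x^4 + 4·x^3 + 2·x^2 - 10·x, leaving -5·x^3 - 13·x^2 + 22·x
  leading term -5·x^3: subtract (-5)·f(x) = -5·x^3 - 10·x^2 - 5·x + 25, leaving -3·x^2 + 27·x - 25
The degree is now < 3, so this is the remainder. Hence a · b ≡ -3·x^2 + 27·x - 25 in Q[x]/(f).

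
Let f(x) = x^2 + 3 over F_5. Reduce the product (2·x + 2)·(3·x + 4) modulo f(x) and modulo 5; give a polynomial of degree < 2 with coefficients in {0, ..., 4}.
Multiply as integer polynomials: a · b = 6·x^2 + 14·x + 8. Reducing coefficients mod 5: a · b ≡ x^2 + 4·x + 3. Now divide by f(x) = x^2 + 3 in F_5[x], eliminating the leading term at each step:
  leading term x^2: subtract (1)·f(x) = x^2 + 3, leaving 4·x (coefficients mod 5)
The degree is now < 2, so this is the remainder. Hence a · b ≡ 4·x in F_5[x]/(f).

Final answer: a · b ≡ 4·x (mod f(x))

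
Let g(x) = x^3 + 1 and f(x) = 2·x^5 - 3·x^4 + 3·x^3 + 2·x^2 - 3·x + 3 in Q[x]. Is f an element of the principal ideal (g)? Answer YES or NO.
YES

In Q[x] the ideal (g) consists of all multiples of g, so f ∈ (g) iff g | f, i.e. iff the remainder of f on division by g is 0. Divide f by g (g is monic, so eliminate the leading term of the running remainder at each step):
  leading term 2·x^5: subtract (2·x^2)·g(x) = 2·x^5 + 2·x^2, leaving -3·x^4 + 3·x^3 - 3·x + 3
  leading term -3·x^4: subtract (-3·x)·g(x) = -3·x^4 - 3·x, leaving 3·x^3 + 3
  leading term 3·x^3: subtract (3)·g(x) = 3·x^3 + 3, leaving 0
The remainder is 0, so f(x) = g(x) · h(x) with h(x) = 2·x^2 - 3·x + 3. Hence g | f, i.e. f ∈ (g).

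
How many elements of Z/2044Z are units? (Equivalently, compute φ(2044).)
Z/2044Z has φ(2044) = 864 units

An element a ∈ Z/2044Z is a unit iff gcd(a, 2044) = 1, so the number of units is φ(2044). φ is multiplicative, with φ(p^e) = p^e − p^(e−1). Factorise 2044 = 2^2 · 7 · 73. Then
  φ(2044) = (2^2 − 2^1) · (7 − 1) · (73 − 1) = 2 · 6 · 72 = 864.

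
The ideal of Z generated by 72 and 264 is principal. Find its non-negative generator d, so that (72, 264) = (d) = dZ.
In the PID Z, (a, b) is generated by gcd(a, b). Compute gcd(264, 72) with the extended Euclidean algorithm, tracking rows (r, s, t) with s·264 + t·72 = r:
  row A: (264, 1, 0)   [1·264 + 0·72 = 264]
  row B: (72, 0, 1)   [0·264 + 1·72 = 72]
  264 = 3·72 + 48   → row C = row A − 3·row B = (48, 1, −3)   [check: 1·264 − 3·72 = 48]
  72 = 1·48 + 24   → row D = row B − 1·row C = (24, −1, 4)   [check: −1·264 + 4·72 = 24]
  48 = 2·24 + 0   → remainder 0, stop. gcd = 24 (last nonzero row D).
So gcd(72, 264) = 24, with Bézout identity −1·264 + 4·72 = 24. Containment (⊇): the Bézout identity exhibits 24 as an element of (72, 264), giving (24) ⊆ (72, 264). Containment (⊆): since 24 | 72 and 24 | 264 (72 = 24·3, 264 = 24·11), every Z-linear combination of 72 and 264 is divisible by 24, so (72, 264) ⊆ (24). Therefore (72, 264) = (24), d = 24.

Final answer: (72, 264) = (24); d = 24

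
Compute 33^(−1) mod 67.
Apply the extended Euclidean algorithm to (67, 33), tracking rows (r, s, t) with s·67 + t·33 = r. Each division r_prev = q·r_cur + r_new produces the new row as (previous row) − q·(current row):
  row A: (67, 1, 0)   [1·67 + 0·33 = 67]
  row B: (33, 0, 1)   [0·67 + 1·33 = 33]
  67 = 2·33 + 1   → row C = row A − 2·row B = (1, 1, −2)   [check: 1·67 − 2·33 = 1]
  33 = 33·1 + 0   → remainder 0, stop. gcd = 1 (last nonzero row C).
The gcd is 1, so 33 is invertible mod 67. The last nonzero row gives 1·67 − 2·33 = 1, so t = −2. So 33^(−1) ≡ −2 ≡ 65 (mod 67). Verify: 33 · 65 = 2145 ≡ 1 (mod 67). ✓

Final answer: 33^(−1) ≡ 65 (mod 67)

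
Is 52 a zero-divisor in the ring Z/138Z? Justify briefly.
YES

gcd(52, 138) = 2 > 1, so 52 is not a unit in Z/138Z. In Z/nZ every nonzero non-unit is a zero-divisor: explicitly, take b = 138/gcd = 69 ≠ 0 (mod 138); then 52·69 = 3588 = 26·138, i.e. 52·69 ≡ 0 (mod 138). So 52 is a zero-divisor.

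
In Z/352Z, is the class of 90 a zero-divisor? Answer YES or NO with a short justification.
YES

gcd(90, 352) = 2 > 1, so 90 is not a unit in Z/352Z. In Z/nZ every nonzero non-unit is a zero-divisor: explicitly, take b = 352/gcd = 176 ≠ 0 (mod 352); then 90·176 = 15840 = 45·352, i.e. 90·176 ≡ 0 (mod 352). So 90 is a zero-divisor.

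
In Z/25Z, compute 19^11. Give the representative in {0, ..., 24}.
19

Use repeated squaring. Binary(11) = 1011. Walk through the bits of the exponent 11 left-to-right: at each bit after the leading one, square the running value, then multiply by 19 if the bit is 1 (always reducing mod 25):
  bit 1 = 1 (leading): start with 19.
  bit 2 = 0: square 19^2 = 361 ≡ 11 (mod 25).
  bit 3 = 1: square 11^2 = 121 ≡ 21; bit is 1, so multiply 21·19 = 399 ≡ 24 (mod 25).
  bit 4 = 1: square 24^2 = 576 ≡ 1; bit is 1, so multiply 1·19 = 19 (mod 25).
Final value: 19^11 ≡ 19 (mod 25).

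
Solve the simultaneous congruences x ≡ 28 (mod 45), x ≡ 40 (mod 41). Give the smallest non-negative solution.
x ≡ 163 (mod 1845); the representative in [0, 1845) is 163

The moduli 45, 41 are pairwise coprime, so by the CRT there is a unique solution mod 45·41 = 1845.
Solve by successive substitution. Start with x ≡ 28 (mod 45).
  Combine with x ≡ 40 (mod 41): write x = 28 + 45·t and require 28 + 45·t ≡ 40 (mod 41), i.e. 45·t ≡ 40 − 28 ≡ 12 (mod 41). Since 45^(−1) ≡ 31 (mod 41) (45 ≡ 4 (mod 41)), t ≡ 31·12 ≡ 3 (mod 41). So x ≡ 28 + 45·3 = 163 (mod 1845).
Unique solution in [0, 1845): x = 163.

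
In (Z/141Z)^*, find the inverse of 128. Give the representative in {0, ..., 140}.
Apply the extended Euclidean algorithm to (141, 128), tracking rows (r, s, t) with s·141 + t·128 = r. Each division r_prev = q·r_cur + r_new produces the new row as (previous row) − q·(current row):
  row A: (141, 1, 0)   [1·141 + 0·128 = 141]
  row B: (128, 0, 1)   [0·141 + 1·128 = 128]
  141 = 1·128 + 13   → row C = row A − 1·row B = (13, 1, −1)   [check: 1·141 − 1·128 = 13]
  128 = 9·13 + 11   → row D = row B − 9·row C = (11, −9, 10)   [check: −9·141 + 10·128 = 11]
  13 = 1·11 + 2   → row E = row C − 1·row D = (2, 10, −11)   [check: 10·141 − 11·128 = 2]
  11 = 5·2 + 1   → row F = row D − 5·row E = (1, −59, 65)   [check: −59·141 + 65·128 = 1]
  2 = 2·1 + 0   → remainder 0, stop. gcd = 1 (last nonzero row F).
The gcd is 1, so 128 is invertible mod 141. The last nonzero row gives −59·141 + 65·128 = 1, so t = 65. So 128^(−1) ≡ 65 (mod 141). Verify: 128 · 65 = 8320 ≡ 1 (mod 141). ✓

Final answer: 128^(−1) ≡ 65 (mod 141)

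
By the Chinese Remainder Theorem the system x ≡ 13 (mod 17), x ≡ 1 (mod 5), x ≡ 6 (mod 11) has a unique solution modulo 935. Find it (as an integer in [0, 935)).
The moduli 17, 5, 11 are pairwise coprime, so by the CRT there is a unique solution mod 17·5·11 = 935.
Solve by successive substitution. Start with x ≡ 13 (mod 17).
  Combine with x ≡ 1 (mod 5): write x = 13 + 17·t and require 13 + 17·t ≡ 1 (mod 5), i.e. 17·t ≡ 1 − 13 ≡ 3 (mod 5). Since 17^(−1) ≡ 3 (mod 5) (17 ≡ 2 (mod 5)), t ≡ 3·3 ≡ 4 (mod 5). So x ≡ 13 + 17·4 = 81 (mod 85).
  Combine with x ≡ 6 (mod 11): write x = 81 + 85·t and require 81 + 85·t ≡ 6 (mod 11), i.e. 85·t ≡ 6 − 81 ≡ 2 (mod 11). Since 85^(−1) ≡ 7 (mod 11) (85 ≡ 8 (mod 11)), t ≡ 7·2 ≡ 3 (mod 11). So x ≡ 81 + 85·3 = 336 (mod 935).
Unique solution in [0, 935): x = 336.

Final answer: x ≡ 336 (mod 935); the representative in [0, 935) is 336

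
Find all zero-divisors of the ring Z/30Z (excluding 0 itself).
nonzero zero-divisors of Z/30Z = {2, 3, 4, 5, 6, 8, 9, 10, 12, 14, 15, 16, 18, 20, 21, 22, 24, 25, 26, 27, 28}

An element a ∈ Z/30Z (with a ≠ 0) is a zero-divisor iff gcd(a, 30) > 1 (because a is a unit precisely when gcd(a, n) = 1, and in Z/nZ every nonzero, non-unit element is a zero-divisor). Scan a = 1, ..., 29 and keep those with gcd(a, 30) > 1:
  gcd(2, 30) = 2, gcd(3, 30) = 3, gcd(4, 30) = 2, gcd(5, 30) = 5, gcd(6, 30) = 6, gcd(8, 30) = 2, gcd(9, 30) = 3, gcd(10, 30) = 10, gcd(12, 30) = 6, gcd(14, 30) = 2, gcd(15, 30) = 15, gcd(16, 30) = 2, gcd(18, 30) = 6, gcd(20, 30) = 10, gcd(21, 30) = 3, gcd(22, 30) = 2, gcd(24, 30) = 6, gcd(25, 30) = 5, gcd(26, 30) = 2, gcd(27, 30) = 3, gcd(28, 30) = 2.
All other a ∈ {1, ..., 29} have gcd(a, 30) = 1 and are units. So the nonzero zero-divisors are exactly the 21 values of a appearing in this scan.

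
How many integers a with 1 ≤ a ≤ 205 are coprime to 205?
The number of a ∈ {1, ..., 205} with gcd(a, 205) = 1 is by definition Euler's totient φ(205). φ is multiplicative, with φ(p^e) = p^e − p^(e−1). Factorise 205 = 5 · 41. Then
  φ(205) = (5 − 1) · (41 − 1) = 4 · 40 = 160.
So there are 160 such integers.

Final answer: 160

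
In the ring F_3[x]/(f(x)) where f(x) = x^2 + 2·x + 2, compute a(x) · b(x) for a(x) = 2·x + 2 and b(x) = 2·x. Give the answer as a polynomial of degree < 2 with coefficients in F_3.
a · b ≡ 2·x + 1 (mod f(x))

Multiply as integer polynomials: a · b = 4·x^2 + 4·x. Reducing coefficients mod 3: a · b ≡ x^2 + x. Now divide by f(x) = x^2 + 2·x + 2 in F_3[x], eliminating the leading term at each step:
  leading term x^2: subtract (1)·f(x) = x^2 + 2·x + 2, leaving 2·x + 1 (coefficients mod 3)
The degree is now < 2, so this is the remainder. Hence a · b ≡ 2·x + 1 in F_3[x]/(f).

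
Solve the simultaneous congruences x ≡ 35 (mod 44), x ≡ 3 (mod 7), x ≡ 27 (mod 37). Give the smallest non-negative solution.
The moduli 44, 7, 37 are pairwise coprime, so by the CRT there is a unique solution mod 44·7·37 = 11396.
Solve by successive substitution. Start with x ≡ 35 (mod 44).
  Combine with x ≡ 3 (mod 7): write x = 35 + 44·t and require 35 + 44·t ≡ 3 (mod 7), i.e. 44·t ≡ 3 − 35 ≡ 3 (mod 7). Since 44^(−1) ≡ 4 (mod 7) (44 ≡ 2 (mod 7)), t ≡ 4·3 ≡ 5 (mod 7). So x ≡ 35 + 44·5 = 255 (mod 308).
  Combine with x ≡ 27 (mod 37): write x = 255 + 308·t and require 255 + 308·t ≡ 27 (mod 37), i.e. 308·t ≡ 27 − 255 ≡ 31 (mod 37). Since 308^(−1) ≡ 34 (mod 37) (308 ≡ 12 (mod 37)), t ≡ 34·31 ≡ 18 (mod 37). So x ≡ 255 + 308·18 = 5799 (mod 11396).
Unique solution in [0, 11396): x = 5799.

Final answer: x ≡ 5799 (mod 11396); the representative in [0, 11396) is 5799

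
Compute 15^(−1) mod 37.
Apply the extended Euclidean algorithm to (37, 15), tracking rows (r, s, t) with s·37 + t·15 = r. Each division r_prev = q·r_cur + r_new produces the new row as (previous row) − q·(current row):
  row A: (37, 1, 0)   [1·37 + 0·15 = 37]
  row B: (15, 0, 1)   [0·37 + 1·15 = 15]
  37 = 2·15 + 7   → row C = row A − 2·row B = (7, 1, −2)   [check: 1·37 − 2·15 = 7]
  15 = 2·7 + 1   → row D = row B − 2·row C = (1, −2, 5)   [check: −2·37 + 5·15 = 1]
  7 = 7·1 + 0   → remainder 0, stop. gcd = 1 (last nonzero row D).
The gcd is 1, so 15 is invertible mod 37. The last nonzero row gives −2·37 + 5·15 = 1, so t = 5. So 15^(−1) ≡ 5 (mod 37). Verify: 15 · 5 = 75 ≡ 1 (mod 37). ✓

Final answer: 15^(−1) ≡ 5 (mod 37)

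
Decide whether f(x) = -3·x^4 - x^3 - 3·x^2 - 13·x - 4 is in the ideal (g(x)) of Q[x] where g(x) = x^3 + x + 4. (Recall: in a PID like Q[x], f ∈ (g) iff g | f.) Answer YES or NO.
YES

In Q[x] the ideal (g) consists of all multiples of g, so f ∈ (g) iff g | f, i.e. iff the remainder of f on division by g is 0. Divide f by g (g is monic, so eliminate the leading term of the running remainder at each step):
  leading term -3·x^4: subtract (-3·x)·g(x) = -3·x^4 - 3·x^2 - 12·x, leaving -x^3 - x - 4
  leading term -x^3: subtract (-1)·g(x) = -x^3 - x - 4, leaving 0
The remainder is 0, so f(x) = g(x) · h(x) with h(x) = -3·x - 1. Hence g | f, i.e. f ∈ (g).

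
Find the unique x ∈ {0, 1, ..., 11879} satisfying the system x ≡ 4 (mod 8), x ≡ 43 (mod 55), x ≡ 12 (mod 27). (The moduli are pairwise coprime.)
x ≡ 1308 (mod 11880); the representative in [0, 11880) is 1308

The moduli 8, 55, 27 are pairwise coprime, so by the CRT there is a unique solution mod 8·55·27 = 11880.
Solve by successive substitution. Start with x ≡ 4 (mod 8).
  Combine with x ≡ 43 (mod 55): write x = 4 + 8·t and require 4 + 8·t ≡ 43 (mod 55), i.e. 8·t ≡ 43 − 4 ≡ 39 (mod 55). Since 8^(−1) ≡ 7 (mod 55), t ≡ 7·39 ≡ 53 (mod 55). So x ≡ 4 + 8·53 = 428 (mod 440).
  Combine with x ≡ 12 (mod 27): write x = 428 + 440·t and require 428 + 440·t ≡ 12 (mod 27), i.e. 440·t ≡ 12 − 428 ≡ 16 (mod 27). Since 440^(−1) ≡ 17 (mod 27) (440 ≡ 8 (mod 27)), t ≡ 17·16 ≡ 2 (mod 27). So x ≡ 428 + 440·2 = 1308 (mod 11880).
Unique solution in [0, 11880): x = 1308.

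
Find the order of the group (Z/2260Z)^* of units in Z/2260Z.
(Z/2260Z)^* consists of the classes a with gcd(a, 2260) = 1, so its order is φ(2260). φ is multiplicative, with φ(p^e) = p^e − p^(e−1). Factorise 2260 = 2^2 · 5 · 113. Then
  φ(2260) = (2^2 − 2^1) · (5 − 1) · (113 − 1) = 2 · 4 · 112 = 896.
Thus |(Z/2260Z)^*| = 896.

Final answer: |(Z/2260Z)^*| = 896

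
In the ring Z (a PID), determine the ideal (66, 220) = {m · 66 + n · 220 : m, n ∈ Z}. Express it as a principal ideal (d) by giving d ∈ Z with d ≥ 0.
In the PID Z, (a, b) is generated by gcd(a, b). Compute gcd(220, 66) with the extended Euclidean algorithm, tracking rows (r, s, t) with s·220 + t·66 = r:
  row A: (220, 1, 0)   [1·220 + 0·66 = 220]
  row B: (66, 0, 1)   [0·220 + 1·66 = 66]
  220 = 3·66 + 22   → row C = row A − 3·row B = (22, 1, −3)   [check: 1·220 − 3·66 = 22]
  66 = 3·22 + 0   → remainder 0, stop. gcd = 22 (last nonzero row C).
So gcd(66, 220) = 22, with Bézout identity 1·220 − 3·66 = 22. Containment (⊇): the Bézout identity exhibits 22 as an element of (66, 220), giving (22) ⊆ (66, 220). Containment (⊆): since 22 | 66 and 22 | 220 (66 = 22·3, 220 = 22·10), every Z-linear combination of 66 and 220 is divisible by 22, so (66, 220) ⊆ (22). Therefore (66, 220) = (22), d = 22.

Final answer: (66, 220) = (22); d = 22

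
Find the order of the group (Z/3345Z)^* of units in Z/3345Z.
|(Z/3345Z)^*| = 1776

(Z/3345Z)^* consists of the classes a with gcd(a, 3345) = 1, so its order is φ(3345). φ is multiplicative, with φ(p^e) = p^e − p^(e−1). Factorise 3345 = 3 · 5 · 223. Then
  φ(3345) = (3 − 1) · (5 − 1) · (223 − 1) = 2 · 4 · 222 = 1776.
Thus |(Z/3345Z)^*| = 1776.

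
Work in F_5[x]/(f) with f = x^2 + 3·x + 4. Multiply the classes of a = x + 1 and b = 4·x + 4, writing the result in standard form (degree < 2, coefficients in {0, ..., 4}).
a · b ≡ x + 3 (mod f(x))

Multiply as integer polynomials: a · b = 4·x^2 + 8·x + 4. Reducing coefficients mod 5: a · b ≡ 4·x^2 + 3·x + 4. Now divide by f(x) = x^2 + 3·x + 4 in F_5[x], eliminating the leading term at each step:
  leading term 4·x^2: subtract (4)·f(x) = 4·x^2 + 2·x + 1, leaving x + 3 (coefficients mod 5)
The degree is now < 2, so this is the remainder. Hence a · b ≡ x + 3 in F_5[x]/(f).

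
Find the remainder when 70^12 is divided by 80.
Use repeated squaring. Binary(12) = 1100. Walk through the bits of the exponent 12 left-to-right: at each bit after the leading one, square the running value, then multiply by 70 if the bit is 1 (always reducing mod 80):
  bit 1 = 1 (leading): start with 70.
  bit 2 = 1: square 70^2 = 4900 ≡ 20; bit is 1, so multiply 20·70 = 1400 ≡ 40 (mod 80).
  bit 3 = 0: square 40^2 = 1600 ≡ 0 (mod 80).
  bit 4 = 0: square 0^2 = 0 (mod 80).
Final value: 70^12 ≡ 0 (mod 80).

Final answer: 0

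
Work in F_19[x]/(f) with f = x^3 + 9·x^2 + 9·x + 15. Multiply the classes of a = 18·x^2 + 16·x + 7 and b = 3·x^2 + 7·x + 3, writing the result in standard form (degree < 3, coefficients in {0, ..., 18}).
Multiply as integer polynomials: a · b = 54·x^4 + 174·x^3 + 187·x^2 + 97·x + 21. Reducing coefficients mod 19: a · b ≡ 16·x^4 + 3·x^3 + 16·x^2 + 2·x + 2. Now divide by f(x) = x^3 + 9·x^2 + 9·x + 15 in F_19[x], eliminating the leading term at each step:
  leading term 16·x^4: subtract (16·x)·f(x) = 16·x^4 + 11·x^3 + 11·x^2 + 12·x, leaving 11·x^3 + 5·x^2 + 9·x + 2 (coefficients mod 19)
  leading term 11·x^3: subtract (11)·f(x) = 11·x^3 + 4·x^2 + 4·x + 13, leaving x^2 + 5·x + 8 (coefficients mod 19)
The degree is now < 3, so this is the remainder. Hence a · b ≡ x^2 + 5·x + 8 in F_19[x]/(f).

Final answer: a · b ≡ x^2 + 5·x + 8 (mod f(x))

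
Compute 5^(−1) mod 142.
Apply the extended Euclidean algorithm to (142, 5), tracking rows (r, s, t) with s·142 + t·5 = r. Each division r_prev = q·r_cur + r_new produces the new row as (previous row) − q·(current row):
  row A: (142, 1, 0)   [1·142 + 0·5 = 142]
  row B: (5, 0, 1)   [0·142 + 1·5 = 5]
  142 = 28·5 + 2   → row C = row A − 28·row B = (2, 1, −28)   [check: 1·142 − 28·5 = 2]
  5 = 2·2 + 1   → row D = row B − 2·row C = (1, −2, 57)   [check: −2·142 + 57·5 = 1]
  2 = 2·1 + 0   → remainder 0, stop. gcd = 1 (last nonzero row D).
The gcd is 1, so 5 is invertible mod 142. The last nonzero row gives −2·142 + 57·5 = 1, so t = 57. So 5^(−1) ≡ 57 (mod 142). Verify: 5 · 57 = 285 ≡ 1 (mod 142). ✓

Final answer: 5^(−1) ≡ 57 (mod 142)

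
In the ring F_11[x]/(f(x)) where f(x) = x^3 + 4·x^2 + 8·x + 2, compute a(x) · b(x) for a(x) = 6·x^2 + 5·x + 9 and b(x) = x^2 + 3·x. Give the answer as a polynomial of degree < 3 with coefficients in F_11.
a · b ≡ 2·x^2 + x + 2 (mod f(x))

Multiply as integer polynomials: a · b = 6·x^4 + 23·x^3 + 24·x^2 + 27·x. Reducing coefficients mod 11: a · b ≡ 6·x^4 + x^3 + 2·x^2 + 5·x. Now divide by f(x) = x^3 + 4·x^2 + 8·x + 2 in F_11[x], eliminating the leading term at each step:
  leading term 6·x^4: subtract (6·x)·f(x) = 6·x^4 + 2·x^3 + 4·x^2 + x, leaving 10·x^3 + 9·x^2 + 4·x (coefficients mod 11)
  leading term 10·x^3: subtract (10)·f(x) = 10·x^3 + 7·x^2 + 3·x + 9, leaving 2·x^2 + x + 2 (coefficients mod 11)
The degree is now < 3, so this is the remainder. Hence a · b ≡ 2·x^2 + x + 2 in F_11[x]/(f).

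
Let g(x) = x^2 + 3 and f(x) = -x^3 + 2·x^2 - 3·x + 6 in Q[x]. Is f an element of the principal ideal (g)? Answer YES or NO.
YES

In Q[x] the ideal (g) consists of all multiples of g, so f ∈ (g) iff g | f, i.e. iff the remainder of f on division by g is 0. Divide f by g (g is monic, so eliminate the leading term of the running remainder at each step):
  leading term -x^3: subtract (-x)·g(x) = -x^3 - 3·x, leaving 2·x^2 + 6
  leading term 2·x^2: subtract (2)·g(x) = 2·x^2 + 6, leaving 0
The remainder is 0, so f(x) = g(x) · h(x) with h(x) = 2 - x. Hence g | f, i.e. f ∈ (g).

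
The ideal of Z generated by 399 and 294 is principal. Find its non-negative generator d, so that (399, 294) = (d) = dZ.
(399, 294) = (21); d = 21

In the PID Z, (a, b) is generated by gcd(a, b). Compute gcd(399, 294) with the extended Euclidean algorithm, tracking rows (r, s, t) with s·399 + t·294 = r:
  row A: (399, 1, 0)   [1·399 + 0·294 = 399]
  row B: (294, 0, 1)   [0·399 + 1·294 = 294]
  399 = 1·294 + 105   → row C = row A − 1·row B = (105, 1, −1)   [check: 1·399 − 1·294 = 105]
  294 = 2·105 + 84   → row D = row B − 2·row C = (84, −2, 3)   [check: −2·399 + 3·294 = 84]
  105 = 1·84 + 21   → row E = row C − 1·row D = (21, 3, −4)   [check: 3·399 − 4·294 = 21]
  84 = 4·21 + 0   → remainder 0, stop. gcd = 21 (last nonzero row E).
So gcd(399, 294) = 21, with Bézout identity 3·399 − 4·294 = 21. Containment (⊇): the Bézout identity exhibits 21 as an element of (399, 294), giving (21) ⊆ (399, 294). Containment (⊆): since 21 | 399 and 21 | 294 (399 = 21·19, 294 = 21·14), every Z-linear combination of 399 and 294 is divisible by 21, so (399, 294) ⊆ (21). Therefore (399, 294) = (21), d = 21.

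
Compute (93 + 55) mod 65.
18

Reduce the summands first: 93 ≡ 28 (mod 65), so 93 + 55 ≡ 28 + 55 (mod 65). 28 + 55 = 83; 83 = 1·65 + 18, so (93 + 55) mod 65 = 18.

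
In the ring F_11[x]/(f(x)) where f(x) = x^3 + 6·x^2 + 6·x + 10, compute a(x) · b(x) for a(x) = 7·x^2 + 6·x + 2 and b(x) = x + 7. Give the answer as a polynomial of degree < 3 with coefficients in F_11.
Multiply as integer polynomials: a · b = 7·x^3 + 55·x^2 + 44·x + 14. Reducing coefficients mod 11: a · b ≡ 7·x^3 + 3. Now divide by f(x) = x^3 + 6·x^2 + 6·x + 10 in F_11[x], eliminating the leading term at each step:
  leading term 7·x^3: subtract (7)·f(x) = 7·x^3 + 9·x^2 + 9·x + 4, leaving 2·x^2 + 2·x + 10 (coefficients mod 11)
The degree is now < 3, so this is the remainder. Hence a · b ≡ 2·x^2 + 2·x + 10 in F_11[x]/(f).

Final answer: a · b ≡ 2·x^2 + 2·x + 10 (mod f(x))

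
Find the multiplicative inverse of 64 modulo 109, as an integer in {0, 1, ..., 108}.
Apply the extended Euclidean algorithm to (109, 64), tracking rows (r, s, t) with s·109 + t·64 = r. Each division r_prev = q·r_cur + r_new produces the new row as (previous row) − q·(current row):
  row A: (109, 1, 0)   [1·109 + 0·64 = 109]
  row B: (64, 0, 1)   [0·109 + 1·64 = 64]
  109 = 1·64 + 45   → row C = row A − 1·row B = (45, 1, −1)   [check: 1·109 − 1·64 = 45]
  64 = 1·45 + 19   → row D = row B − 1·row C = (19, −1, 2)   [check: −1·109 + 2·64 = 19]
  45 = 2·19 + 7   → row E = row C − 2·row D = (7, 3, −5)   [check: 3·109 − 5·64 = 7]
  19 = 2·7 + 5   → row F = row D − 2·row E = (5, −7, 12)   [check: −7·109 + 12·64 = 5]
  7 = 1·5 + 2   → row G = row E − 1·row F = (2, 10, −17)   [check: 10·109 − 17·64 = 2]
  5 = 2·2 + 1   → row H = row F − 2·row G = (1, −27, 46)   [check: −27·109 + 46·64 = 1]
  2 = 2·1 + 0   → remainder 0, stop. gcd = 1 (last nonzero row H).
The gcd is 1, so 64 is invertible mod 109. The last nonzero row gives −27·109 + 46·64 = 1, so t = 46. So 64^(−1) ≡ 46 (mod 109). Verify: 64 · 46 = 2944 ≡ 1 (mod 109). ✓

Final answer: 64^(−1) ≡ 46 (mod 109)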